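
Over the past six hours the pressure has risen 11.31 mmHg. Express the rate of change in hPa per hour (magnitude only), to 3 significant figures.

11.31 mmHg / 6 h × 1.33322 hPa/mmHg = 2.51 hPa/h.

2.51 hPa per hour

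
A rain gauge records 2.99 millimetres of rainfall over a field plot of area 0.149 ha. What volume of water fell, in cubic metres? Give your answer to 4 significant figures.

4.455 cubic metres

Area: 0.149 ha = 1490 m².
1 mm over 1 m² is 1 L, so volume = 2.99 × 1490 = 4455.1 L = 4.455 m³.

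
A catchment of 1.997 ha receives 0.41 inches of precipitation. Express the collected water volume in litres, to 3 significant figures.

Depth: 0.41 in × 25.4 = 10.414 mm.
Area: 1.997 ha = 19970 m².
1 mm over 1 m² is 1 L, so volume = 10.414 × 19970 = 207967.58 L ≈ 208000 L.

208000 litres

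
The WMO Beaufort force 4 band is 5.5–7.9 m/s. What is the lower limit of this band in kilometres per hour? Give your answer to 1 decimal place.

19.8 km/h

5.5–7.9 m/s × 3.6 = 19.8–28.4 km/h.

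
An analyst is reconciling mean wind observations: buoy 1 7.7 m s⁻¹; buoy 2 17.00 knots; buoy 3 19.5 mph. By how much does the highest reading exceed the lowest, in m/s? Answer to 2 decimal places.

buoy 2: 17.00 kt = 8.7456 m/s.
buoy 3: 19.5 mph = 8.7173 m/s.
Spread: 8.7456 − 7.7000 = 1.05 m/s.

1.05 m/s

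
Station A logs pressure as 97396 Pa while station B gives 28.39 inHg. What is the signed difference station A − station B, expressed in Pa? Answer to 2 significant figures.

1300 Pa

station B: 28.39 inHg = 96139.58 Pa.
Difference: 97396.00 − 96139.58 = 1300 Pa.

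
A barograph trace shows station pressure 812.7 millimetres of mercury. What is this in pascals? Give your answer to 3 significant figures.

108000 Pa

1 mmHg = 133.322 Pa, so 812.7 × 133.322 = 108000 Pa.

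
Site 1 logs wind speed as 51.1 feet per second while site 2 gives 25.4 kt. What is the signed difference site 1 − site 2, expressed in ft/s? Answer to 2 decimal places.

8.23 ft/s

site 2: 25.4 kt = 42.8704 ft/s.
Difference: 51.1000 − 42.8704 = 8.23 ft/s.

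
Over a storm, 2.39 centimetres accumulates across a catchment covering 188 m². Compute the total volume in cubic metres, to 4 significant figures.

4.493 cubic metres

Depth: 2.39 cm × 10 = 23.9 mm.
1 mm over 1 m² is 1 L, so volume = 23.9 × 188 = 4493.2 L = 4.493 m³.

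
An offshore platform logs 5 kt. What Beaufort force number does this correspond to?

Beaufort force 2

5 kt lies in the Beaufort 2 band (light breeze, 4–6 kt).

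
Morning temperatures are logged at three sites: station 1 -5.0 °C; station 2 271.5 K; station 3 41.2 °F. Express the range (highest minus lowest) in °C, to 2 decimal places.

station 2: 271.5 K = -1.650 °C.
station 3: 41.2 °F = 5.111 °C.
Spread: 5.111 − (-5.000) = 10.111 °C.

10.11 °C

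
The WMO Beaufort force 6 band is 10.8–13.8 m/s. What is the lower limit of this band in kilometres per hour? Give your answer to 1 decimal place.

10.8–13.8 m/s × 3.6 = 38.9–49.7 km/h.

38.9 km/h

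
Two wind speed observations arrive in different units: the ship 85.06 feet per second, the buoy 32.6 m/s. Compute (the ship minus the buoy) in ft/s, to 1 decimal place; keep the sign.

-21.9 ft/s

the buoy: 32.6 m/s = 106.955 ft/s.
Difference: 85.060 − 106.955 = -21.9 ft/s.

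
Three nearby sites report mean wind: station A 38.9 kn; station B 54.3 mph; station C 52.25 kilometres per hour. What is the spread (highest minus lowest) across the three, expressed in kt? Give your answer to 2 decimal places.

18.97 kt

station B: 54.3 mph = 47.1854 kt.
station C: 52.25 km/h = 28.2127 kt.
Spread: 47.1854 − 28.2127 = 18.97 kt.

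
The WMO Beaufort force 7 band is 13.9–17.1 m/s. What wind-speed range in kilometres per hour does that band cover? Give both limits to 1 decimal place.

13.9–17.1 m/s × 3.6 = 50.0–61.6 km/h.

50.0 to 61.6 km/h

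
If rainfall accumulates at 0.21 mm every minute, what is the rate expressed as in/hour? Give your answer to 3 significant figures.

0.21 mm/minute × 0.0393701 in/mm × 60 minute/hour = 0.496 in/hour.

0.496 in/hour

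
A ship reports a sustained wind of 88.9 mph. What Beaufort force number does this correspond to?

Beaufort force 12

88.9 mph = 39.7 m/s, which is Beaufort 12 (hurricane force, ≥32.7 m/s).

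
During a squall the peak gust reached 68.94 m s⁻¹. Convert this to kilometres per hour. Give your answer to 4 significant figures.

1 m/s = 3.6 km/h, so 68.94 × 3.6 = 248.2 km/h.

248.2 km/h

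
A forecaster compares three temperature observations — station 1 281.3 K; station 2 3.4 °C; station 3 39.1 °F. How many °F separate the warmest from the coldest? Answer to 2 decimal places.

8.55 °F

station 1: 281.3 K = 8.150 °C.
station 3: 39.1 °F = 3.944 °C.
Spread: 8.150 − 3.400 = 4.750 °C = 8.55 °F.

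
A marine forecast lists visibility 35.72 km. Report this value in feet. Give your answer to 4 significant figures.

117200 ft

1 km = 3280.84 ft, so 35.72 × 3280.84 = 117200 ft.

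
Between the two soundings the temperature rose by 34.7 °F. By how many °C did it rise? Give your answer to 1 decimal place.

19.3 °C

For a temperature change the 32° offset cancels: Δ°C = 34.7 × 0.5556 = 19.3 °C.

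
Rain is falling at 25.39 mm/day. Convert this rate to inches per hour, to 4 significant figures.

0.04165 in/hour

25.39 mm/day × 0.0393701 in/mm × 0.0416667 day/hour = 0.04165 in/hour.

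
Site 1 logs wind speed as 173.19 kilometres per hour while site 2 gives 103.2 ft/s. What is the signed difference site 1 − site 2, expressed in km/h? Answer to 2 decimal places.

59.95 km/h

site 2: 103.2 ft/s = 113.2393 km/h.
Difference: 173.1900 − 113.2393 = 59.95 km/h.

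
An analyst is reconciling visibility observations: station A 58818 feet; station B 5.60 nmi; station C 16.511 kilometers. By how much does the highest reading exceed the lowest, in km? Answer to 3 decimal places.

7.557 km

station A: 58818 ft = 17.92773 km.
station B: 5.60 nmi = 10.37120 km.
Spread: 17.92773 − 10.37120 = 7.557 km.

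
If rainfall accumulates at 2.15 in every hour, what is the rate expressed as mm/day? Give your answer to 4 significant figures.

1311 mm/day

2.15 in/hour × 25.4 mm/in × 24 hour/day = 1311 mm/day.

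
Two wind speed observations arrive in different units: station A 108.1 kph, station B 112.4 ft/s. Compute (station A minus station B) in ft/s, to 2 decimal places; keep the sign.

station A: 108.1 km/h = 98.5163 ft/s.
Difference: 98.5163 − 112.4000 = -13.88 ft/s.

-13.88 ft/s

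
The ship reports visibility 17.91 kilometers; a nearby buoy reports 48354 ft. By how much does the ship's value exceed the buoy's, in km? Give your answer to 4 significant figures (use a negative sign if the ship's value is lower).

the buoy: 48354 ft = 14.73830 km.
Difference: 17.91000 − 14.73830 = 3.172 km.

3.172 km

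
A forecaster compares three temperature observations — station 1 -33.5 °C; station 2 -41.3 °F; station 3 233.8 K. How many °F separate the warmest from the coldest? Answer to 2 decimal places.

13.00 °F

station 2: -41.3 °F = -40.722 °C.
station 3: 233.8 K = -39.350 °C.
Spread: (-33.500) − (-40.722) = 7.222 °C = 13.00 °F.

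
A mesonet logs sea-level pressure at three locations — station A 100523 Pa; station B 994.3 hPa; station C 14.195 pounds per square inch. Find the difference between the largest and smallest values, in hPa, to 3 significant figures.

station A: 100523 Pa = 1005.230 hPa.
station C: 14.195 psi = 978.711 hPa.
Spread: 1005.230 − 978.711 = 26.5 hPa.

26.5 hPa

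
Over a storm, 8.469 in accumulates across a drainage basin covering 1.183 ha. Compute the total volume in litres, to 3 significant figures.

2540000 litres

Depth: 8.469 in × 25.4 = 215.1126 mm.
Area: 1.183 ha = 11830 m².
1 mm over 1 m² is 1 L, so volume = 215.1126 × 11830 = 2544782.1 L ≈ 2540000 L.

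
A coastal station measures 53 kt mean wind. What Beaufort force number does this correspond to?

53 kt lies in the Beaufort 10 band (storm, 48–55 kt).

Beaufort force 10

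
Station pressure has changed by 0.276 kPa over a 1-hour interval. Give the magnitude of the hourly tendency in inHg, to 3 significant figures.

0.0815 inHg per hour

0.276 kPa / 1 h × 0.2953 inHg/kPa = 0.0815 inHg/h.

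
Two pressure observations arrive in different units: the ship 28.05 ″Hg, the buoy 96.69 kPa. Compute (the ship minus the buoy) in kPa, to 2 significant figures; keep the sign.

the ship: 28.05 inHg = 94.988 kPa.
Difference: 94.988 − 96.690 = -1.7 kPa.

-1.7 kPa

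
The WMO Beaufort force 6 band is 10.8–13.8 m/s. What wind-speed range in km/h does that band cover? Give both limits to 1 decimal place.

38.9 to 49.7 km/h

10.8–13.8 m/s × 3.6 = 38.9–49.7 km/h.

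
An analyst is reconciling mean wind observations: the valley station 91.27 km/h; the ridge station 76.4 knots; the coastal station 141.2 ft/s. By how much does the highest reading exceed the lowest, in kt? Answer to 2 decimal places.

the valley station: 91.27 km/h = 49.2819 kt.
the coastal station: 141.2 ft/s = 83.6587 kt.
Spread: 83.6587 − 49.2819 = 34.38 kt.

34.38 kt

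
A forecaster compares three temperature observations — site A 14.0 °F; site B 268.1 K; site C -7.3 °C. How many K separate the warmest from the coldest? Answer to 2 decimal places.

4.95 K

site A: 14.0 °F = -10.000 °C.
site B: 268.1 K = -5.050 °C.
Spread: (-5.050) − (-10.000) = 4.950 °C.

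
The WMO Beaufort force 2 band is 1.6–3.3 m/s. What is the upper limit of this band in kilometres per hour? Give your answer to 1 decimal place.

1.6–3.3 m/s × 3.6 = 5.8–11.9 km/h.

11.9 km/h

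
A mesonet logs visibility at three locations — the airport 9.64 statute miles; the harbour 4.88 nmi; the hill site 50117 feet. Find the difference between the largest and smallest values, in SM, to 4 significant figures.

the harbour: 4.88 nmi = 5.61580 SM.
the hill site: 50117 ft = 9.49186 SM.
Spread: 9.64000 − 5.61580 = 4.024 SM.

4.024 SM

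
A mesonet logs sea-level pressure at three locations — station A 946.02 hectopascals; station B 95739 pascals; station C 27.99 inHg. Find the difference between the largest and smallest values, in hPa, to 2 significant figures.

11 hPa

station B: 95739 Pa = 957.39 hPa.
station C: 27.99 inHg = 947.85 hPa.
Spread: 957.39 − 946.02 = 11 hPa.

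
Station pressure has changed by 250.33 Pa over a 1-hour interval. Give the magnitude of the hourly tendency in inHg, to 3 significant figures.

250.33 Pa / 1 h × 0.0002953 inHg/Pa = 0.0739 inHg/h.

0.0739 inHg per hour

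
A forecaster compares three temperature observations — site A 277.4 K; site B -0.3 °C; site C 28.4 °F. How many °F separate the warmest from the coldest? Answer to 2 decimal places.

site A: 277.4 K = 4.250 °C.
site C: 28.4 °F = -2.000 °C.
Spread: 4.250 − (-2.000) = 6.250 °C = 11.25 °F.

11.25 °F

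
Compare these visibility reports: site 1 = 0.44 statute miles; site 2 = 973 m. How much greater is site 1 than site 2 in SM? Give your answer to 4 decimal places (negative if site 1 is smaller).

site 2: 973 m = 0.604594 SM.
Difference: 0.440000 − 0.604594 = -0.1646 SM.

-0.1646 SM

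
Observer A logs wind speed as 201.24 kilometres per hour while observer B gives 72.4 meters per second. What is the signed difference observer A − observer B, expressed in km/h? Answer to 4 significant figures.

-59.40 km/h

observer B: 72.4 m/s = 260.6400 km/h.
Difference: 201.2400 − 260.6400 = -59.40 km/h.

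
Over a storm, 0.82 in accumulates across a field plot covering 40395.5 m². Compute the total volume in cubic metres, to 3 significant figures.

Depth: 0.82 in × 25.4 = 20.828 mm.
1 mm over 1 m² is 1 L, so volume = 20.828 × 40395.5 = 841357.47 L = 841 m³.

841 cubic metres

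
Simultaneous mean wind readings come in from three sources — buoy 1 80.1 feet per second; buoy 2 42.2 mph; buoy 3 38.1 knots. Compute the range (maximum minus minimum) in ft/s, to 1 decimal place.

buoy 2: 42.2 mph = 61.893 ft/s.
buoy 3: 38.1 kt = 64.306 ft/s.
Spread: 80.100 − 61.893 = 18.2 ft/s.

18.2 ft/s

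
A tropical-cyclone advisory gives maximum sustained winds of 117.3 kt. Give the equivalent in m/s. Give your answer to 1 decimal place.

60.3 m/s

1 kt = 0.514444 m/s, so 117.3 × 0.514444 = 60.3 m/s.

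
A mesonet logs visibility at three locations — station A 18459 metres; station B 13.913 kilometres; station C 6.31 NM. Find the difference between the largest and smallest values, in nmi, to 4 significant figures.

station A: 18459 m = 9.96706 nmi.
station B: 13.913 km = 7.51242 nmi.
Spread: 9.96706 − 6.31000 = 3.657 nmi.

3.657 nmi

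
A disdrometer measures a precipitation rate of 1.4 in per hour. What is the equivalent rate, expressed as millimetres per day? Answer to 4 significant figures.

1.4 in/hour × 25.4 mm/in × 24 hour/day = 853.4 mm/day.

853.4 mm/day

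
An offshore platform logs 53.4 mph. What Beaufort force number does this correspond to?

Beaufort force 9

53.4 mph = 23.9 m/s, which is Beaufort 9 (strong gale, 20.8–24.4 m/s).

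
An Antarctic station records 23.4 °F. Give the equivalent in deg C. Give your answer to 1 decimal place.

°C = (°F − 32) × 5/9 = (23.4 − 32) / 1.8 = -4.8 °C.

-4.8 °C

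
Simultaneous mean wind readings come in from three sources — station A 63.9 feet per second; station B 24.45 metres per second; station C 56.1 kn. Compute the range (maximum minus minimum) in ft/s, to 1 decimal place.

station B: 24.45 m/s = 80.217 ft/s.
station C: 56.1 kt = 94.686 ft/s.
Spread: 94.686 − 63.900 = 30.8 ft/s.

30.8 ft/s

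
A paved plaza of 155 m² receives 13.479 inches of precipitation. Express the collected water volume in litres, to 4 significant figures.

53070 litres

Depth: 13.479 in × 25.4 = 342.3666 mm.
1 mm over 1 m² is 1 L, so volume = 342.3666 × 155 = 53066.823 L ≈ 53070 L.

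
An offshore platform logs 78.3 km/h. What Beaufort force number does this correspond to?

Beaufort force 9

78.3 km/h = 21.8 m/s, which is Beaufort 9 (strong gale, 20.8–24.4 m/s).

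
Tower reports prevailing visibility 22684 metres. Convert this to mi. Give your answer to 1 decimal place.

1 m = 0.000621371 SM, so 22684 × 0.000621371 = 14.1 SM.

14.1 SM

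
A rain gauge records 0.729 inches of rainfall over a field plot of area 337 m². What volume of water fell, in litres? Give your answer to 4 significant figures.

6240 litres

Depth: 0.729 in × 25.4 = 18.5166 mm.
1 mm over 1 m² is 1 L, so volume = 18.5166 × 337 = 6240.0942 L ≈ 6240 L.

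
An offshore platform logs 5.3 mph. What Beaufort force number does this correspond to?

Beaufort force 2

5.3 mph = 2.4 m/s, which is Beaufort 2 (light breeze, 1.6–3.3 m/s).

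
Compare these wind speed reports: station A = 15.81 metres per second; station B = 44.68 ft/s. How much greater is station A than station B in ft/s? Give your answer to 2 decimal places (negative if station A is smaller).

station A: 15.81 m/s = 51.8701 ft/s.
Difference: 51.8701 − 44.6800 = 7.19 ft/s.

7.19 ft/s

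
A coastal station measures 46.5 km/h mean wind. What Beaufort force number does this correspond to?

Beaufort force 6

46.5 km/h = 12.9 m/s, which is Beaufort 6 (strong breeze, 10.8–13.8 m/s).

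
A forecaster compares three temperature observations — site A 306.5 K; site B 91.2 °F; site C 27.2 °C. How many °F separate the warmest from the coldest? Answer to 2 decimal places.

site A: 306.5 K = 33.350 °C.
site B: 91.2 °F = 32.889 °C.
Spread: 33.350 − 27.200 = 6.150 °C = 11.07 °F.

11.07 °F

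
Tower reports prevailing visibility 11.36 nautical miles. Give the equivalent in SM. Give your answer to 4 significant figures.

1 nmi = 1.15078 SM, so 11.36 × 1.15078 = 13.07 SM.

13.07 SM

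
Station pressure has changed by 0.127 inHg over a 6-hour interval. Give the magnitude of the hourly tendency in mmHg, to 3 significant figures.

0.538 mmHg per hour

0.127 inHg / 6 h × 25.4 mmHg/inHg = 0.538 mmHg/h.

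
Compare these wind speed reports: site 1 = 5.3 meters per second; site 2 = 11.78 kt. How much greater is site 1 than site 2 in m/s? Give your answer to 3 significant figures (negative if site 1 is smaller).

site 2: 11.78 kt = 6.06016 m/s.
Difference: 5.30000 − 6.06016 = -0.760 m/s.

-0.760 m/s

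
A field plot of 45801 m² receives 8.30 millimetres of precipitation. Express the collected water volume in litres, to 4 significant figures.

380100 litres

1 mm over 1 m² is 1 L, so volume = 8.3 × 45801 = 380148.3 L ≈ 380100 L.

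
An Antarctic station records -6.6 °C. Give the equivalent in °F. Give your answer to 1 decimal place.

°F = °C × 9/5 + 32 = -6.6 × 1.8 + 32 = 20.1 °F.

20.1 °F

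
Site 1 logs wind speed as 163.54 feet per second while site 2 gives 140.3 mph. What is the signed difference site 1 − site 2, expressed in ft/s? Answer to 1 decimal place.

-42.2 ft/s

site 2: 140.3 mph = 205.773 ft/s.
Difference: 163.540 − 205.773 = -42.2 ft/s.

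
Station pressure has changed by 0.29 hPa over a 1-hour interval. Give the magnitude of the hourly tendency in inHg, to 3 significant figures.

0.00856 inHg per hour

0.29 hPa / 1 h × 0.02953 inHg/hPa = 0.00856 inHg/h.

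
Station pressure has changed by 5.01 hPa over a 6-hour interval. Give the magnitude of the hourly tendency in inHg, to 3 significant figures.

5.01 hPa / 6 h × 0.02953 inHg/hPa = 0.0247 inHg/h.

0.0247 inHg per hour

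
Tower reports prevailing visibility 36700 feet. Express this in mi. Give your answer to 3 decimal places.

6.951 SM

1 ft = 0.000189394 SM, so 36700 × 0.000189394 = 6.951 SM.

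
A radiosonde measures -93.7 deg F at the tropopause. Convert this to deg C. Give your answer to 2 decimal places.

°C = (°F − 32) × 5/9 = (-93.7 − 32) / 1.8 = -69.83 °C.

-69.83 °C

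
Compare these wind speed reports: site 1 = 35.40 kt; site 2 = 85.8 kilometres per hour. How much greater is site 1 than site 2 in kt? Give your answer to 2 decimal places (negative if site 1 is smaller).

site 2: 85.8 km/h = 46.3283 kt.
Difference: 35.4000 − 46.3283 = -10.93 kt.

-10.93 kt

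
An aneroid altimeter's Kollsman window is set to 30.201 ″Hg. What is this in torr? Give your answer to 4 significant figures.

767.1 mmHg

1 inHg = 25.4 mmHg, so 30.201 × 25.4 = 767.1 mmHg.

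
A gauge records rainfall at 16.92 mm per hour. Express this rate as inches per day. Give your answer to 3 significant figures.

16.92 mm/hour × 0.0393701 in/mm × 24 hour/day = 16.0 in/day.

16.0 in/day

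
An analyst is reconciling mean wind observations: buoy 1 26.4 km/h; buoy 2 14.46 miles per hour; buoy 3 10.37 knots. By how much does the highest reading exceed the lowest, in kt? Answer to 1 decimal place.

buoy 1: 26.4 km/h = 14.255 kt.
buoy 2: 14.46 mph = 12.565 kt.
Spread: 14.255 − 10.370 = 3.9 kt.

3.9 kt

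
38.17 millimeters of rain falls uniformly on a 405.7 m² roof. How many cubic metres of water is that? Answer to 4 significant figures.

1 mm over 1 m² is 1 L, so volume = 38.17 × 405.7 = 15485.569 L = 15.49 m³.

15.49 cubic metres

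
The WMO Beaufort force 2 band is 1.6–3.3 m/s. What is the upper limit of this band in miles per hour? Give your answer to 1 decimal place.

7.4 mph

1.6–3.3 m/s × 2.237 = 3.6–7.4 mph.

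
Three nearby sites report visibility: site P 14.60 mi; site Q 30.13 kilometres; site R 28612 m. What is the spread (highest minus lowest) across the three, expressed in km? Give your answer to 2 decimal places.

site P: 14.60 SM = 23.4964 km.
site R: 28612 m = 28.6120 km.
Spread: 30.1300 − 23.4964 = 6.63 km.

6.63 km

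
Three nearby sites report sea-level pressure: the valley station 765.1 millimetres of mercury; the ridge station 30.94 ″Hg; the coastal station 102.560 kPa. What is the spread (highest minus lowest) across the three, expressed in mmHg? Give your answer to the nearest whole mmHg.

21 mmHg

the ridge station: 30.94 inHg = 785.88 mmHg.
the coastal station: 102.560 kPa = 769.26 mmHg.
Spread: 785.88 − 765.10 = 21 mmHg.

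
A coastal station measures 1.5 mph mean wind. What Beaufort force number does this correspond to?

Beaufort force 1

1.5 mph = 0.7 m/s, which is Beaufort 1 (light air, 0.3–1.5 m/s).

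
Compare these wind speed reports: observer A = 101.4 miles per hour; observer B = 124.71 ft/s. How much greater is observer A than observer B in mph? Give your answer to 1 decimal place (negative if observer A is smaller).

16.4 mph

observer B: 124.71 ft/s = 85.030 mph.
Difference: 101.400 − 85.030 = 16.4 mph.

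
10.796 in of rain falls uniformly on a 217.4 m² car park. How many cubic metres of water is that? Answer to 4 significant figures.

59.62 cubic metres

Depth: 10.796 in × 25.4 = 274.2184 mm.
1 mm over 1 m² is 1 L, so volume = 274.2184 × 217.4 = 59615.08 L = 59.62 m³.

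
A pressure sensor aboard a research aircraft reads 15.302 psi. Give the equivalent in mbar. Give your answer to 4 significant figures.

1 psi = 68.9476 mb, so 15.302 × 68.9476 = 1055 mb.

1055 mb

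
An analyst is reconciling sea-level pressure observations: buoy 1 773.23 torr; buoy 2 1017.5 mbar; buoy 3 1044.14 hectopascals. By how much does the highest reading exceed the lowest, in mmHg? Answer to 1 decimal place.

20.0 mmHg

buoy 2: 1017.5 mb = 763.188 mmHg.
buoy 3: 1044.14 hPa = 783.169 mmHg.
Spread: 783.169 − 763.188 = 20.0 mmHg.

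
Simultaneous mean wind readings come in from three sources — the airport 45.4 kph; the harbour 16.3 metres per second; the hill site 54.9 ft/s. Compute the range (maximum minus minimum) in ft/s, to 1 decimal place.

the airport: 45.4 km/h = 41.375 ft/s.
the harbour: 16.3 m/s = 53.478 ft/s.
Spread: 54.900 − 41.375 = 13.5 ft/s.

13.5 ft/s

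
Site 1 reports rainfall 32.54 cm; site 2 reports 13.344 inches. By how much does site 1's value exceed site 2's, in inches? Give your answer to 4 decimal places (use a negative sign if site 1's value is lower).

site 1: 32.54 cm = 12.811024 in.
Difference: 12.811024 − 13.344000 = -0.5330 in.

-0.5330 in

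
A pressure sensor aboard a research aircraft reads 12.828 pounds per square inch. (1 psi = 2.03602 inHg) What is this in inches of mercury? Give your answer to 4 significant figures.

1 psi = 2.03602 inHg, so 12.828 × 2.03602 = 26.12 inHg.

26.12 inHg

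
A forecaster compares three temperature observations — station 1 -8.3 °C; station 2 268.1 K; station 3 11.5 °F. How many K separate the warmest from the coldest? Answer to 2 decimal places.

station 2: 268.1 K = -5.050 °C.
station 3: 11.5 °F = -11.389 °C.
Spread: (-5.050) − (-11.389) = 6.339 °C.

6.34 K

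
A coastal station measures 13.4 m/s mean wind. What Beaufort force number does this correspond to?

13.4 m/s lies in the Beaufort 6 band (strong breeze, 10.8–13.8 m/s).

Beaufort force 6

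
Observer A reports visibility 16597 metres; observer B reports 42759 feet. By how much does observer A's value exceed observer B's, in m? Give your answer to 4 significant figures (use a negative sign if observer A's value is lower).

observer B: 42759 ft = 13032.94 m.
Difference: 16597.00 − 13032.94 = 3564 m.

3564 m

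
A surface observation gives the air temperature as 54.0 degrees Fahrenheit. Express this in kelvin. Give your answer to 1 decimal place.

285.4 K

First to °C: 12.22 °C.
Then to K: 285.4 K.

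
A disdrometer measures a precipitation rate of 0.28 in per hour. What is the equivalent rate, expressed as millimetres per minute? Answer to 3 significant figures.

0.119 mm/minute

0.28 in/hour × 25.4 mm/in × 0.0166667 hour/minute = 0.119 mm/minute.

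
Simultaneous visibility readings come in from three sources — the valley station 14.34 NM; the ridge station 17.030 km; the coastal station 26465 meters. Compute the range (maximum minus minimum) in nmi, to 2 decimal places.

5.14 nmi

the ridge station: 17.030 km = 9.1955 nmi.
the coastal station: 26465 m = 14.2900 nmi.
Spread: 14.3400 − 9.1955 = 5.14 nmi.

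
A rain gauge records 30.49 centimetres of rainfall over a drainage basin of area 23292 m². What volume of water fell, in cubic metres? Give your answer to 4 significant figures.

7102 cubic metres

Depth: 30.49 cm × 10 = 304.9 mm.
1 mm over 1 m² is 1 L, so volume = 304.9 × 23292 = 7101730.8 L = 7102 m³.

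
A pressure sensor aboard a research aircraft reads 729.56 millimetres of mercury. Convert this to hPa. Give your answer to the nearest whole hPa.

1 mmHg = 1.33322 hPa, so 729.56 × 1.33322 = 973 hPa.

973 hPa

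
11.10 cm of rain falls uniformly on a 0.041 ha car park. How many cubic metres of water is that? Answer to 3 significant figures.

Depth: 11.10 cm × 10 = 111 mm.
Area: 0.041 ha = 410 m².
1 mm over 1 m² is 1 L, so volume = 111 × 410 = 45510 L = 45.5 m³.

45.5 cubic metres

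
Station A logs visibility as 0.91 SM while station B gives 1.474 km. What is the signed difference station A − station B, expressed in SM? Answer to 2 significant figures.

-0.0059 SM

station B: 1.474 km = 0.915901 SM.
Difference: 0.910000 − 0.915901 = -0.0059 SM.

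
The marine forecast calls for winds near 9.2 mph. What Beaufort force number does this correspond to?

Beaufort force 3

9.2 mph = 4.1 m/s, which is Beaufort 3 (gentle breeze, 3.4–5.4 m/s).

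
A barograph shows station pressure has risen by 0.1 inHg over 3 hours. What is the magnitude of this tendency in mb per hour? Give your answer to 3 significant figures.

0.1 inHg / 3 h × 33.8639 mb/inHg = 1.13 mb/h.

1.13 mb per hour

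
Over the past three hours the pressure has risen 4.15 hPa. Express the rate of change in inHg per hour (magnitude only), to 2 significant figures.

4.15 hPa / 3 h × 0.02953 inHg/hPa = 0.041 inHg/h.

0.041 inHg per hour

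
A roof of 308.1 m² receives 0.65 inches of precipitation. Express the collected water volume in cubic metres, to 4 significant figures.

Depth: 0.65 in × 25.4 = 16.51 mm.
1 mm over 1 m² is 1 L, so volume = 16.51 × 308.1 = 5086.731 L = 5.087 m³.

5.087 cubic metres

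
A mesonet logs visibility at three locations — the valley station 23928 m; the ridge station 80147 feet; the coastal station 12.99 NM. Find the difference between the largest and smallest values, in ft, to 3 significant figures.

1640 ft

the valley station: 23928 m = 78503.94 ft.
the coastal station: 12.99 nmi = 78928.74 ft.
Spread: 80147.00 − 78503.94 = 1640 ft.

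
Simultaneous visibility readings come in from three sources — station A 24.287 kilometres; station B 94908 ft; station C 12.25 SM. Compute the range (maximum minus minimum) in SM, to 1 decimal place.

5.7 SM

station A: 24.287 km = 15.091 SM.
station B: 94908 ft = 17.975 SM.
Spread: 17.975 − 12.250 = 5.7 SM.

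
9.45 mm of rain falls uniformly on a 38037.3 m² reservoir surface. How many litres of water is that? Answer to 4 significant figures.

359500 litres

1 mm over 1 m² is 1 L, so volume = 9.45 × 38037.3 = 359452.48 L ≈ 359500 L.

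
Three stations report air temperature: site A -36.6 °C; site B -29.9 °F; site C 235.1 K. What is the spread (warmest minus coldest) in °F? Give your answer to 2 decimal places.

6.59 °F

site B: -29.9 °F = -34.389 °C.
site C: 235.1 K = -38.050 °C.
Spread: (-34.389) − (-38.050) = 3.661 °C = 6.59 °F.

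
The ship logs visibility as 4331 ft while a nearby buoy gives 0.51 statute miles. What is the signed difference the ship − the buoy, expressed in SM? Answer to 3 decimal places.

the ship: 4331 ft = 0.82027 SM.
Difference: 0.82027 − 0.51000 = 0.310 SM.

0.310 SM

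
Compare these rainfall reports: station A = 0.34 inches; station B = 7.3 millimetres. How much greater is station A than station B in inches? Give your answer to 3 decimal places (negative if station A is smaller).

station B: 7.3 mm = 0.28740 in.
Difference: 0.34000 − 0.28740 = 0.053 in.

0.053 in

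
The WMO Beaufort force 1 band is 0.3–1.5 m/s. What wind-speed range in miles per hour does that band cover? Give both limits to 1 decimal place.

0.3–1.5 m/s × 2.237 = 0.7–3.4 mph.

0.7 to 3.4 mph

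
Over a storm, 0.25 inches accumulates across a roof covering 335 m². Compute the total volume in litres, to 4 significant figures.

Depth: 0.25 in × 25.4 = 6.35 mm.
1 mm over 1 m² is 1 L, so volume = 6.35 × 335 = 2127.25 L ≈ 2127 L.

2127 litres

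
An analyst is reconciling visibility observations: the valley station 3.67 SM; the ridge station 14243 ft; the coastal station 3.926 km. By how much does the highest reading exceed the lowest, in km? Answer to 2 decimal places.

the valley station: 3.67 SM = 5.9063 km.
the ridge station: 14243 ft = 4.3413 km.
Spread: 5.9063 − 3.9260 = 1.98 km.

1.98 km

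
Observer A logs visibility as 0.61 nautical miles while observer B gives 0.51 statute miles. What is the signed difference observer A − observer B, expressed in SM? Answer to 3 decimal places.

0.192 SM

observer A: 0.61 nmi = 0.70198 SM.
Difference: 0.70198 − 0.51000 = 0.192 SM.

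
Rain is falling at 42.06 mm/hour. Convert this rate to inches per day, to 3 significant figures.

42.06 mm/hour × 0.0393701 in/mm × 24 hour/day = 39.7 in/day.

39.7 in/day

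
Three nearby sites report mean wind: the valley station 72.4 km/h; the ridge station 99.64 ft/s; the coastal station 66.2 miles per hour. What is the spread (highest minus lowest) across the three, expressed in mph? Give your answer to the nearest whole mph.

23 mph

the valley station: 72.4 km/h = 44.99 mph.
the ridge station: 99.64 ft/s = 67.94 mph.
Spread: 67.94 − 44.99 = 23 mph.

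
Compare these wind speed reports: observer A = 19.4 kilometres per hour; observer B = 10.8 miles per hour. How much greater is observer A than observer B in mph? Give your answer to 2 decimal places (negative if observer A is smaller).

observer A: 19.4 km/h = 12.0546 mph.
Difference: 12.0546 − 10.8000 = 1.25 mph.

1.25 mph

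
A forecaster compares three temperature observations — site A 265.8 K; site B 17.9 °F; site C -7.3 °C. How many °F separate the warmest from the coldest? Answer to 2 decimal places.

site A: 265.8 K = -7.350 °C.
site B: 17.9 °F = -7.833 °C.
Spread: (-7.300) − (-7.833) = 0.533 °C = 0.96 °F.

0.96 °F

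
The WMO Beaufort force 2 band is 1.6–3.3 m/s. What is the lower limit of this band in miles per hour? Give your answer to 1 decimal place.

1.6–3.3 m/s × 2.237 = 3.6–7.4 mph.

3.6 mph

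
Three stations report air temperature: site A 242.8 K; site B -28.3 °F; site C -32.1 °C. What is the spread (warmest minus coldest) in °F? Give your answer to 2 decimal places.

site A: 242.8 K = -30.350 °C.
site B: -28.3 °F = -33.500 °C.
Spread: (-30.350) − (-33.500) = 3.150 °C = 5.67 °F.

5.67 °F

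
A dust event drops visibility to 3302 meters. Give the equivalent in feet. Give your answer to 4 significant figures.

10830 ft

1 m = 3.28084 ft, so 3302 × 3.28084 = 10830 ft.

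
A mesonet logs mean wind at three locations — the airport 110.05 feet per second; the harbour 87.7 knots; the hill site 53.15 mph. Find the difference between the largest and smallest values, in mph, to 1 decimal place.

47.8 mph

the airport: 110.05 ft/s = 75.034 mph.
the harbour: 87.7 kt = 100.923 mph.
Spread: 100.923 − 53.150 = 47.8 mph.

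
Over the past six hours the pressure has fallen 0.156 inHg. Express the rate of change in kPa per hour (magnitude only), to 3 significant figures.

0.0880 kPa per hour

0.156 inHg / 6 h × 3.38639 kPa/inHg = 0.0880 kPa/h.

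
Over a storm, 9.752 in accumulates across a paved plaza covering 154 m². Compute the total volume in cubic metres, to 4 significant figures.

38.15 cubic metres

Depth: 9.752 in × 25.4 = 247.7008 mm.
1 mm over 1 m² is 1 L, so volume = 247.7008 × 154 = 38145.923 L = 38.15 m³.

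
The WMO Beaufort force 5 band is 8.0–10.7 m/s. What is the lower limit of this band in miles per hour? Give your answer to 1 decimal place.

17.9 mph

8.0–10.7 m/s × 2.237 = 17.9–23.9 mph.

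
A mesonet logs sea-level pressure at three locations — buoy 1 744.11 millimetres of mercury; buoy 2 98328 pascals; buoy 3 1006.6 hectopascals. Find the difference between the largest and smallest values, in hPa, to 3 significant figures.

buoy 1: 744.11 mmHg = 992.065 hPa.
buoy 2: 98328 Pa = 983.280 hPa.
Spread: 1006.600 − 983.280 = 23.3 hPa.

23.3 hPa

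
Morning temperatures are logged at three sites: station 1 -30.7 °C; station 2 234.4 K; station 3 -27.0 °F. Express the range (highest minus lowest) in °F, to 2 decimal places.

station 2: 234.4 K = -38.750 °C.
station 3: -27.0 °F = -32.778 °C.
Spread: (-30.700) − (-38.750) = 8.050 °C = 14.49 °F.

14.49 °F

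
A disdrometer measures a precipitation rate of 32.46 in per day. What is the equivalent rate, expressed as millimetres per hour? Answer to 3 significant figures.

34.4 mm/hour

32.46 in/day × 25.4 mm/in × 0.0416667 day/hour = 34.4 mm/hour.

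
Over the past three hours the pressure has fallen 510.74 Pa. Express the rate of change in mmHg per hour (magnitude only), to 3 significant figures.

510.74 Pa / 3 h × 0.00750062 mmHg/Pa = 1.28 mmHg/h.

1.28 mmHg per hour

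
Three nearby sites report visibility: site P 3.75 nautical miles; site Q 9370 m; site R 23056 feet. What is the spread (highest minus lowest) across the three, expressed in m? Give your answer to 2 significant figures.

2400 m

site P: 3.75 nmi = 6945.00 m.
site R: 23056 ft = 7027.47 m.
Spread: 9370.00 − 6945.00 = 2400 m.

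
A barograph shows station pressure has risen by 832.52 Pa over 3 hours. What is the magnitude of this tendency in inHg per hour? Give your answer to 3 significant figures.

832.52 Pa / 3 h × 0.0002953 inHg/Pa = 0.0819 inHg/h.

0.0819 inHg per hour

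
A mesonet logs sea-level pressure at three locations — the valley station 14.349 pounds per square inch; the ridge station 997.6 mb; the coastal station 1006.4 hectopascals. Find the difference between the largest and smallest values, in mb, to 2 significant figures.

the valley station: 14.349 psi = 989.33 mb.
the coastal station: 1006.4 hPa = 1006.40 mb.
Spread: 1006.40 − 989.33 = 17 mb.

17 mb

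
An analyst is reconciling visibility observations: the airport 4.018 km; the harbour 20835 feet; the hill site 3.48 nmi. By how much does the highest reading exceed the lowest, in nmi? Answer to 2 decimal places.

1.31 nmi

the airport: 4.018 km = 2.1695 nmi.
the harbour: 20835 ft = 3.4290 nmi.
Spread: 3.4800 − 2.1695 = 1.31 nmi.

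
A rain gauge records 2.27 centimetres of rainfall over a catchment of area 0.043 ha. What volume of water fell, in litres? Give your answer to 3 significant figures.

9760 litres

Depth: 2.27 cm × 10 = 22.7 mm.
Area: 0.043 ha = 430 m².
1 mm over 1 m² is 1 L, so volume = 22.7 × 430 = 9761 L ≈ 9760 L.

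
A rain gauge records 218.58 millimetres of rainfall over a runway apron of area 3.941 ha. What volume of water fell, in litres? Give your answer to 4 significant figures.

8614000 litres

Area: 3.941 ha = 39410 m².
1 mm over 1 m² is 1 L, so volume = 218.58 × 39410 = 8614237.8 L ≈ 8614000 L.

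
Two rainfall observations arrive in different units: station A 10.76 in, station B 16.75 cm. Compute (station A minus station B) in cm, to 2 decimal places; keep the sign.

station A: 10.76 in = 27.3304 cm.
Difference: 27.3304 − 16.7500 = 10.58 cm.

10.58 cm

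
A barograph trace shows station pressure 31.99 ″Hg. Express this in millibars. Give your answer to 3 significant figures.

1080 mb

1 inHg = 33.8639 mb, so 31.99 × 33.8639 = 1080 mb.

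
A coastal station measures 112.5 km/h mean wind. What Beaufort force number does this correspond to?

112.5 km/h = 31.2 m/s, which is Beaufort 11 (violent storm, 28.5–32.6 m/s).

Beaufort force 11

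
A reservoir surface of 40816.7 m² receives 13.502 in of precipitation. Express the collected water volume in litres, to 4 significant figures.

14000000 litres

Depth: 13.502 in × 25.4 = 342.9508 mm.
1 mm over 1 m² is 1 L, so volume = 342.9508 × 40816.7 = 13998120 L ≈ 14000000 L.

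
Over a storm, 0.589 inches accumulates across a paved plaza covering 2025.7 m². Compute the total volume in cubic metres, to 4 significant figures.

Depth: 0.589 in × 25.4 = 14.9606 mm.
1 mm over 1 m² is 1 L, so volume = 14.9606 × 2025.7 = 30305.687 L = 30.31 m³.

30.31 cubic metres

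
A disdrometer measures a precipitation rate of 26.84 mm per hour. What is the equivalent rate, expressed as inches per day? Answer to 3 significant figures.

25.4 in/day

26.84 mm/hour × 0.0393701 in/mm × 24 hour/day = 25.4 in/day.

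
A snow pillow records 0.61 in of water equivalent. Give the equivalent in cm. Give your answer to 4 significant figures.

1 in = 2.54 cm, so 0.61 × 2.54 = 1.549 cm.

1.549 cm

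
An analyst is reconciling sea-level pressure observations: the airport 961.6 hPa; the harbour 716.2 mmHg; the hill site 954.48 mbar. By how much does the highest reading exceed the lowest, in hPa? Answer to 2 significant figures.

the harbour: 716.2 mmHg = 954.855 hPa.
the hill site: 954.48 mb = 954.480 hPa.
Spread: 961.600 − 954.480 = 7.1 hPa.

7.1 hPa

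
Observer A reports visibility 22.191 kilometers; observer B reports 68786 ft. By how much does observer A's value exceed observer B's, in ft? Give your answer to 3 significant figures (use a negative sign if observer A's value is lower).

4020 ft

observer A: 22.191 km = 72805.12 ft.
Difference: 72805.12 − 68786.00 = 4020 ft.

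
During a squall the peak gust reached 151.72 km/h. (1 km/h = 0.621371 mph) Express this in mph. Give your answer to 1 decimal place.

94.3 mph

1 km/h = 0.621371 mph, so 151.72 × 0.621371 = 94.3 mph.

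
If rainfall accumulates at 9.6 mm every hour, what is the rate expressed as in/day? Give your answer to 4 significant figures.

9.6 mm/hour × 0.0393701 in/mm × 24 hour/day = 9.071 in/day.

9.071 in/day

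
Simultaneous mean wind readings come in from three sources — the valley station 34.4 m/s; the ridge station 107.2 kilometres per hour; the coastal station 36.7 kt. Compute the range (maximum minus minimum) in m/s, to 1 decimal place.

the ridge station: 107.2 km/h = 29.778 m/s.
the coastal station: 36.7 kt = 18.880 m/s.
Spread: 34.400 − 18.880 = 15.5 m/s.

15.5 m/s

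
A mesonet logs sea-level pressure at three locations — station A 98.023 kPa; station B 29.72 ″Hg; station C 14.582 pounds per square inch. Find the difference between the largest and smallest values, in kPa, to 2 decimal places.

2.62 kPa

station B: 29.72 inHg = 100.6435 kPa.
station C: 14.582 psi = 100.5394 kPa.
Spread: 100.6435 − 98.0230 = 2.62 kPa.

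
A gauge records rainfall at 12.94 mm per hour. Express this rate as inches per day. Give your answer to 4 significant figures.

12.94 mm/hour × 0.0393701 in/mm × 24 hour/day = 12.23 in/day.

12.23 in/day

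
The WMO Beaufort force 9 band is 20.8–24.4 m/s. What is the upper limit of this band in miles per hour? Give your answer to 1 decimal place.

20.8–24.4 m/s × 2.237 = 46.5–54.6 mph.

54.6 mph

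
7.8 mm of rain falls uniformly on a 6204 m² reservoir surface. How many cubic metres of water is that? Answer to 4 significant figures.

48.39 cubic metres

1 mm over 1 m² is 1 L, so volume = 7.8 × 6204 = 48391.2 L = 48.39 m³.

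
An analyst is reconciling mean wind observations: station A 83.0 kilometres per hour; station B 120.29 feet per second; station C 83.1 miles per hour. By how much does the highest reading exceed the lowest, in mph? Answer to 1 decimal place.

station A: 83.0 km/h = 51.574 mph.
station B: 120.29 ft/s = 82.016 mph.
Spread: 83.100 − 51.574 = 31.5 mph.

31.5 mph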